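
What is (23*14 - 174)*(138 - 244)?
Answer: -15688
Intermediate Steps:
(23*14 - 174)*(138 - 244) = (322 - 174)*(-106) = 148*(-106) = -15688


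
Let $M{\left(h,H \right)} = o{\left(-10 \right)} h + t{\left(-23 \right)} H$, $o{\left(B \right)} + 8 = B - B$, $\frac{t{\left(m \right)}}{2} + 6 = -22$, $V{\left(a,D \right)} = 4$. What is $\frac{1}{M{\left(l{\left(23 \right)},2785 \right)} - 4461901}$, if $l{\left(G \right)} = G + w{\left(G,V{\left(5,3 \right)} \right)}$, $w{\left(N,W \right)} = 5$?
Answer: $- \frac{1}{4618085} \approx -2.1654 \cdot 10^{-7}$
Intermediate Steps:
$t{\left(m \right)} = -56$ ($t{\left(m \right)} = -12 + 2 \left(-22\right) = -12 - 44 = -56$)
$l{\left(G \right)} = 5 + G$ ($l{\left(G \right)} = G + 5 = 5 + G$)
$o{\left(B \right)} = -8$ ($o{\left(B \right)} = -8 + \left(B - B\right) = -8 + 0 = -8$)
$M{\left(h,H \right)} = - 56 H - 8 h$ ($M{\left(h,H \right)} = - 8 h - 56 H = - 56 H - 8 h$)
$\frac{1}{M{\left(l{\left(23 \right)},2785 \right)} - 4461901} = \frac{1}{\left(\left(-56\right) 2785 - 8 \left(5 + 23\right)\right) - 4461901} = \frac{1}{\left(-155960 - 224\right) - 4461901} = \frac{1}{-156184 - 4461901} = \frac{1}{-4618085} = - \frac{1}{4618085}$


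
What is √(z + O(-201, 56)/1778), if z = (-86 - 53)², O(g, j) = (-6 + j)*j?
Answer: 3*√34628201/127 ≈ 139.01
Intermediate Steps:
O(g, j) = j*(-6 + j)
z = 19321 (z = (-139)² = 19321)
√(z + O(-201, 56)/1778) = √(19321 + (56*(-6 + 56))/1778) = √(19321 + (56*50)*(1/1778)) = √(19321 + 2800*(1/1778)) = √(19321 + 200/127) = √(2453967/127) = 3*√34628201/127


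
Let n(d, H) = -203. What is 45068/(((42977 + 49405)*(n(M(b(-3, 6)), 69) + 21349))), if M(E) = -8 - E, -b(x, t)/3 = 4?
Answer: 11267/488377443 ≈ 2.3070e-5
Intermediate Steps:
b(x, t) = -12 (b(x, t) = -3*4 = -12)
45068/(((42977 + 49405)*(n(M(b(-3, 6)), 69) + 21349))) = 45068/(((42977 + 49405)*(-203 + 21349))) = 45068/((92382*21146)) = 45068/1953509772 = 45068*(1/1953509772) = 11267/488377443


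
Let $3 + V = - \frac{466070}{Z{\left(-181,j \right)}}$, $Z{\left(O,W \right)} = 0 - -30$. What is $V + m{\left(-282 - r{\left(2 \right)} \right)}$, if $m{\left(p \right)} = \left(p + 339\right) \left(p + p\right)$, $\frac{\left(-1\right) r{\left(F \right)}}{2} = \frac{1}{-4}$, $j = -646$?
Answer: $- \frac{284767}{6} \approx -47461.0$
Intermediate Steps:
$r{\left(F \right)} = \frac{1}{2}$ ($r{\left(F \right)} = - \frac{2}{-4} = \left(-2\right) \left(- \frac{1}{4}\right) = \frac{1}{2}$)
$Z{\left(O,W \right)} = 30$ ($Z{\left(O,W \right)} = 0 + 30 = 30$)
$m{\left(p \right)} = 2 p \left(339 + p\right)$ ($m{\left(p \right)} = \left(339 + p\right) 2 p = 2 p \left(339 + p\right)$)
$V = - \frac{46616}{3}$ ($V = -3 - \frac{466070}{30} = -3 - \frac{46607}{3} = - \frac{46616}{3} \approx -15539.0$)
$V + m{\left(-282 - r{\left(2 \right)} \right)} = - \frac{46616}{3} + 2 \left(-282 - \frac{1}{2}\right) \left(339 - \frac{565}{2}\right) = - \frac{46616}{3} + 2 \left(- \frac{565}{2}\right) \left(339 - \frac{565}{2}\right) = - \frac{46616}{3} + 2 \left(- \frac{565}{2}\right) \frac{113}{2} = - \frac{46616}{3} - \frac{63845}{2} = - \frac{284767}{6}$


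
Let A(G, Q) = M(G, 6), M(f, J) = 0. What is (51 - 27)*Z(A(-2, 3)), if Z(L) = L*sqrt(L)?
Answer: 0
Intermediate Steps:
A(G, Q) = 0
Z(L) = L**(3/2)
(51 - 27)*Z(A(-2, 3)) = (51 - 27)*0**(3/2) = 24*0 = 0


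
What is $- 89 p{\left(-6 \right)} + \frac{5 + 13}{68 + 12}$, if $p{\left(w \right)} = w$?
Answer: $\frac{21369}{40} \approx 534.22$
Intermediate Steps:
$- 89 p{\left(-6 \right)} + \frac{5 + 13}{68 + 12} = \left(-89\right) \left(-6\right) + \frac{5 + 13}{68 + 12} = 534 + \frac{18}{80} = 534 + 18 \cdot \frac{1}{80} = 534 + \frac{9}{40} = \frac{21369}{40}$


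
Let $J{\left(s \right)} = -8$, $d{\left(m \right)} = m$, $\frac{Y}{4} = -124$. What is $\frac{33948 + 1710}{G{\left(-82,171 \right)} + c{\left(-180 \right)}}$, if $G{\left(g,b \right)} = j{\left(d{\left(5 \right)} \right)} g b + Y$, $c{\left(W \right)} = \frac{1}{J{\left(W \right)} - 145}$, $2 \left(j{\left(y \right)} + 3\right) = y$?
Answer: $\frac{2727837}{498397} \approx 5.4732$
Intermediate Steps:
$Y = -496$ ($Y = 4 \left(-124\right) = -496$)
$j{\left(y \right)} = -3 + \frac{y}{2}$
$c{\left(W \right)} = - \frac{1}{153}$ ($c{\left(W \right)} = \frac{1}{-8 - 145} = \frac{1}{-153} = - \frac{1}{153}$)
$G{\left(g,b \right)} = -496 - \frac{b g}{2}$ ($G{\left(g,b \right)} = \left(-3 + \frac{1}{2} \cdot 5\right) g b - 496 = \left(-3 + \frac{5}{2}\right) g b - 496 = - \frac{g}{2} b - 496 = - \frac{b g}{2} - 496 = -496 - \frac{b g}{2}$)
$\frac{33948 + 1710}{G{\left(-82,171 \right)} + c{\left(-180 \right)}} = \frac{33948 + 1710}{\left(-496 - \frac{171}{2} \left(-82\right)\right) - \frac{1}{153}} = \frac{35658}{\left(-496 + 7011\right) - \frac{1}{153}} = \frac{35658}{6515 - \frac{1}{153}} = \frac{35658}{\frac{996794}{153}} = 35658 \cdot \frac{153}{996794} = \frac{2727837}{498397}$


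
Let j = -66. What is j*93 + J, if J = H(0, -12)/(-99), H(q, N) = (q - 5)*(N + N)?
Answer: -202594/33 ≈ -6139.2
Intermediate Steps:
H(q, N) = 2*N*(-5 + q) (H(q, N) = (-5 + q)*(2*N) = 2*N*(-5 + q))
J = -40/33 (J = (2*(-12)*(-5 + 0))/(-99) = (2*(-12)*(-5))*(-1/99) = 120*(-1/99) = -40/33 ≈ -1.2121)
j*93 + J = -66*93 - 40/33 = -6138 - 40/33 = -202594/33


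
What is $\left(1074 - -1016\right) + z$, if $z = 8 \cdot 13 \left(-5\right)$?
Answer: $1570$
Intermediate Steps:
$z = -520$ ($z = 104 \left(-5\right) = -520$)
$\left(1074 - -1016\right) + z = \left(1074 - -1016\right) - 520 = \left(1074 + 1016\right) - 520 = 2090 - 520 = 1570$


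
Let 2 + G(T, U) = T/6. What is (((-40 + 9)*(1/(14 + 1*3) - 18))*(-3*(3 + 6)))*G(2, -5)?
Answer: 425475/17 ≈ 25028.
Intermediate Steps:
G(T, U) = -2 + T/6
(((-40 + 9)*(1/(14 + 1*3) - 18))*(-3*(3 + 6)))*G(2, -5) = (((-40 + 9)*(1/(14 + 1*3) - 18))*(-3*(3 + 6)))*(-2 + (1/6)*2) = ((-31*(1/(14 + 3) - 18))*(-3*9))*(-2 + 1/3) = ((-31*(1/17 - 18))*(-1*27))*(-5/3) = (-31*(1/17 - 18)*(-27))*(-5/3) = (-31*(-305/17)*(-27))*(-5/3) = ((9455/17)*(-27))*(-5/3) = -255285/17*(-5/3) = 425475/17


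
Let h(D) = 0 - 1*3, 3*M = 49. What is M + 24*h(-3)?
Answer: -167/3 ≈ -55.667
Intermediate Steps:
M = 49/3 (M = (⅓)*49 = 49/3 ≈ 16.333)
h(D) = -3 (h(D) = 0 - 3 = -3)
M + 24*h(-3) = 49/3 + 24*(-3) = 49/3 - 72 = -167/3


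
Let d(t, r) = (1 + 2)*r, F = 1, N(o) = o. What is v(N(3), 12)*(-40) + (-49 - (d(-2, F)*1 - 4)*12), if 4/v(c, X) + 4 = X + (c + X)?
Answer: -1011/23 ≈ -43.957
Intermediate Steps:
v(c, X) = 4/(-4 + c + 2*X) (v(c, X) = 4/(-4 + (X + (c + X))) = 4/(-4 + (X + (X + c))) = 4/(-4 + (c + 2*X)) = 4/(-4 + c + 2*X))
d(t, r) = 3*r
v(N(3), 12)*(-40) + (-49 - (d(-2, F)*1 - 4)*12) = (4/(-4 + 3 + 2*12))*(-40) + (-49 - ((3*1)*1 - 4)*12) = (4/(-4 + 3 + 24))*(-40) + (-49 - (3*1 - 4)*12) = (4/23)*(-40) + (-49 - (3 - 4)*12) = (4*(1/23))*(-40) + (-49 - (-1)*12) = (4/23)*(-40) + (-49 - 1*(-12)) = -160/23 + (-49 + 12) = -160/23 - 37 = -1011/23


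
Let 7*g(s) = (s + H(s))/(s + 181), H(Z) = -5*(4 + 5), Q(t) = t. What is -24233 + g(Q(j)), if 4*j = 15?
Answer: -125357474/5173 ≈ -24233.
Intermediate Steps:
j = 15/4 (j = (1/4)*15 = 15/4 ≈ 3.7500)
H(Z) = -45 (H(Z) = -5*9 = -45)
g(s) = (-45 + s)/(7*(181 + s)) (g(s) = ((s - 45)/(s + 181))/7 = ((-45 + s)/(181 + s))/7 = (-45 + s)/(7*(181 + s)))
-24233 + g(Q(j)) = -24233 + (-45 + 15/4)/(7*(181 + 15/4)) = -24233 + (1/7)*(-165/4)/(739/4) = -24233 + (1/7)*(4/739)*(-165/4) = -24233 - 165/5173 = -125357474/5173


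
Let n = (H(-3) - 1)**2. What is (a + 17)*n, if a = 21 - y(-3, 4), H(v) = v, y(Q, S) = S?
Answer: 544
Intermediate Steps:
a = 17 (a = 21 - 1*4 = 21 - 4 = 17)
n = 16 (n = (-3 - 1)**2 = (-4)**2 = 16)
(a + 17)*n = (17 + 17)*16 = 34*16 = 544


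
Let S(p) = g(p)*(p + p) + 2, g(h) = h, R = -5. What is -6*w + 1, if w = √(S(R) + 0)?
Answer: 1 - 12*√13 ≈ -42.267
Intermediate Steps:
S(p) = 2 + 2*p² (S(p) = p*(p + p) + 2 = p*(2*p) + 2 = 2*p² + 2 = 2 + 2*p²)
w = 2*√13 (w = √((2 + 2*(-5)²) + 0) = √((2 + 2*25) + 0) = √((2 + 50) + 0) = √(52 + 0) = √52 = 2*√13 ≈ 7.2111)
-6*w + 1 = -12*√13 + 1 = 1 - 12*√13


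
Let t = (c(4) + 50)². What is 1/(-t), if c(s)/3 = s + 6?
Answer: -1/6400 ≈ -0.00015625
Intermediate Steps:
c(s) = 18 + 3*s (c(s) = 3*(s + 6) = 3*(6 + s) = 18 + 3*s)
t = 6400 (t = ((18 + 3*4) + 50)² = ((18 + 12) + 50)² = (30 + 50)² = 80² = 6400)
1/(-t) = 1/(-1*6400) = 1/(-6400) = -1/6400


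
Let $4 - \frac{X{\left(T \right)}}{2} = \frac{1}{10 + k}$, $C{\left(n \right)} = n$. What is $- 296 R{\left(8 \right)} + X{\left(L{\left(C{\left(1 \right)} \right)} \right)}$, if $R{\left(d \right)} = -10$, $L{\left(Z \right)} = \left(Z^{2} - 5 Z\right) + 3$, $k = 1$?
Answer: $\frac{32646}{11} \approx 2967.8$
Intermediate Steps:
$L{\left(Z \right)} = 3 + Z^{2} - 5 Z$
$X{\left(T \right)} = \frac{86}{11}$ ($X{\left(T \right)} = 8 - \frac{2}{10 + 1} = 8 - \frac{2}{11} = \frac{86}{11}$)
$- 296 R{\left(8 \right)} + X{\left(L{\left(C{\left(1 \right)} \right)} \right)} = \left(-296\right) \left(-10\right) + \frac{86}{11} = 2960 + \frac{86}{11} = \frac{32646}{11}$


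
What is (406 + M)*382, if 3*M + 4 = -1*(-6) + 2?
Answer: 466804/3 ≈ 1.5560e+5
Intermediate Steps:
M = 4/3 (M = -4/3 + (-1*(-6) + 2)/3 = -4/3 + (6 + 2)/3 = -4/3 + (⅓)*8 = -4/3 + 8/3 = 4/3 ≈ 1.3333)
(406 + M)*382 = (406 + 4/3)*382 = (1222/3)*382 = 466804/3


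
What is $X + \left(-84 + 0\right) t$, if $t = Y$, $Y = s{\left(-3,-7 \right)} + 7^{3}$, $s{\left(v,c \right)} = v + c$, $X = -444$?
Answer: $-28416$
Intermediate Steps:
$s{\left(v,c \right)} = c + v$
$Y = 333$ ($Y = \left(-7 - 3\right) + 7^{3} = -10 + 343 = 333$)
$t = 333$
$X + \left(-84 + 0\right) t = -444 + \left(-84 + 0\right) 333 = -444 - 27972 = -28416$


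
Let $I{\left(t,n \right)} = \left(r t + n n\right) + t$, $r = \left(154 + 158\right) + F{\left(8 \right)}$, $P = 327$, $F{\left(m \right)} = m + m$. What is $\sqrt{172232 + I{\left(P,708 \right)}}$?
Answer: $\sqrt{781079} \approx 883.79$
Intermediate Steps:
$F{\left(m \right)} = 2 m$
$r = 328$ ($r = \left(154 + 158\right) + 2 \cdot 8 = 312 + 16 = 328$)
$I{\left(t,n \right)} = n^{2} + 329 t$ ($I{\left(t,n \right)} = \left(328 t + n n\right) + t = \left(328 t + n^{2}\right) + t = \left(n^{2} + 328 t\right) + t = n^{2} + 329 t$)
$\sqrt{172232 + I{\left(P,708 \right)}} = \sqrt{172232 + \left(708^{2} + 329 \cdot 327\right)} = \sqrt{172232 + \left(501264 + 107583\right)} = \sqrt{172232 + 608847} = \sqrt{781079}$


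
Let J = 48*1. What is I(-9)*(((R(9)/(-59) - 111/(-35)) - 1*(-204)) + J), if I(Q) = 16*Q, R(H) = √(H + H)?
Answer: -1286064/35 + 432*√2/59 ≈ -36734.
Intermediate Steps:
R(H) = √2*√H (R(H) = √(2*H) = √2*√H)
J = 48
I(-9)*(((R(9)/(-59) - 111/(-35)) - 1*(-204)) + J) = (16*(-9))*((((√2*√9)/(-59) - 111/(-35)) - 1*(-204)) + 48) = -144*((((√2*3)*(-1/59) - 111*(-1/35)) + 204) + 48) = -144*((((3*√2)*(-1/59) + 111/35) + 204) + 48) = -144*(((-3*√2/59 + 111/35) + 204) + 48) = -144*(((111/35 - 3*√2/59) + 204) + 48) = -144*((7251/35 - 3*√2/59) + 48) = -144*(8931/35 - 3*√2/59) = -1286064/35 + 432*√2/59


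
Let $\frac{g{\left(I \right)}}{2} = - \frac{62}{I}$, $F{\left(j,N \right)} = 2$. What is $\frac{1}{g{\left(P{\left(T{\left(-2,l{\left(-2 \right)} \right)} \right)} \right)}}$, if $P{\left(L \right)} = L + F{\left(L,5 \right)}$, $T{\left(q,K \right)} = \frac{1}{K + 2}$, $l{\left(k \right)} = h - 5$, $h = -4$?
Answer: $- \frac{13}{868} \approx -0.014977$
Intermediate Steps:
$l{\left(k \right)} = -9$ ($l{\left(k \right)} = -4 - 5 = -9$)
$T{\left(q,K \right)} = \frac{1}{2 + K}$
$P{\left(L \right)} = 2 + L$ ($P{\left(L \right)} = L + 2 = 2 + L$)
$g{\left(I \right)} = - \frac{124}{I}$ ($g{\left(I \right)} = 2 \left(- \frac{62}{I}\right) = - \frac{124}{I}$)
$\frac{1}{g{\left(P{\left(T{\left(-2,l{\left(-2 \right)} \right)} \right)} \right)}} = \frac{1}{\left(-124\right) \frac{1}{2 + \frac{1}{2 - 9}}} = \frac{1}{\left(-124\right) \frac{1}{2 + \frac{1}{-7}}} = \frac{1}{\left(-124\right) \frac{1}{2 - \frac{1}{7}}} = \frac{1}{\left(-124\right) \frac{1}{\frac{13}{7}}} = \frac{1}{\left(-124\right) \frac{7}{13}} = \frac{1}{- \frac{868}{13}} = - \frac{13}{868}$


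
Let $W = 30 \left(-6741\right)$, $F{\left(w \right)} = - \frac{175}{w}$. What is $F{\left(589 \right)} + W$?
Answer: $- \frac{119113645}{589} \approx -2.0223 \cdot 10^{5}$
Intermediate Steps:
$W = -202230$
$F{\left(589 \right)} + W = - \frac{175}{589} - 202230 = - \frac{119113645}{589}$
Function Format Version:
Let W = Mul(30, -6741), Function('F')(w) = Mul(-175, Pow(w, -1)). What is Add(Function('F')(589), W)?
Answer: Rational(-119113645, 589) ≈ -2.0223e+5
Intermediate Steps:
W = -202230
Add(Function('F')(589), W) = Add(Mul(-175, Pow(589, -1)), -202230) = Add(Mul(-175, Rational(1, 589)), -202230) = Add(Rational(-175, 589), -202230) = Rational(-119113645, 589)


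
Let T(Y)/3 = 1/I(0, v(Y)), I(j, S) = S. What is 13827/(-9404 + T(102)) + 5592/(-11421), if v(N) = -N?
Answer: -72294818/36886023 ≈ -1.9600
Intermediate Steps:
T(Y) = -3/Y (T(Y) = 3/((-Y)) = 3*(-1/Y) = -3/Y)
13827/(-9404 + T(102)) + 5592/(-11421) = 13827/(-9404 - 3/102) + 5592/(-11421) = 13827/(-9404 - 3*1/102) + 5592*(-1/11421) = 13827/(-9404 - 1/34) - 1864/3807 = 13827/(-319737/34) - 1864/3807 = 13827*(-34/319737) - 1864/3807 = -14246/9689 - 1864/3807 = -72294818/36886023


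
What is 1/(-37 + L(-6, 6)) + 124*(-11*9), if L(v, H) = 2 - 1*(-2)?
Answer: -405109/33 ≈ -12276.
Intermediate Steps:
L(v, H) = 4 (L(v, H) = 2 + 2 = 4)
1/(-37 + L(-6, 6)) + 124*(-11*9) = 1/(-37 + 4) + 124*(-11*9) = 1/(-33) + 124*(-99) = -1/33 - 12276 = -405109/33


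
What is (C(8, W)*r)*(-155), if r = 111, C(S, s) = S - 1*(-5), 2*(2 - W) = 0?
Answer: -223665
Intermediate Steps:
W = 2 (W = 2 - 1/2*0 = 2 + 0 = 2)
C(S, s) = 5 + S (C(S, s) = S + 5 = 5 + S)
(C(8, W)*r)*(-155) = ((5 + 8)*111)*(-155) = (13*111)*(-155) = 1443*(-155) = -223665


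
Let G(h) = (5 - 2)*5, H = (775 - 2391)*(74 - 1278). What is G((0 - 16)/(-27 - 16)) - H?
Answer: -1945649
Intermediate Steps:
H = 1945664 (H = -1616*(-1204) = 1945664)
G(h) = 15 (G(h) = 3*5 = 15)
G((0 - 16)/(-27 - 16)) - H = 15 - 1*1945664 = 15 - 1945664 = -1945649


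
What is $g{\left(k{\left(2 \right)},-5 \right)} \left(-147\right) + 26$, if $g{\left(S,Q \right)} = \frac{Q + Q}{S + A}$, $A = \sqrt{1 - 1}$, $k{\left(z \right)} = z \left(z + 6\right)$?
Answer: $\frac{943}{8} \approx 117.88$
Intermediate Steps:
$k{\left(z \right)} = z \left(6 + z\right)$
$A = 0$ ($A = \sqrt{0} = 0$)
$g{\left(S,Q \right)} = \frac{2 Q}{S}$ ($g{\left(S,Q \right)} = \frac{Q + Q}{S + 0} = \frac{2 Q}{S}$)
$g{\left(k{\left(2 \right)},-5 \right)} \left(-147\right) + 26 = 2 \left(-5\right) \frac{1}{2 \left(6 + 2\right)} \left(-147\right) + 26 = 2 \left(-5\right) \frac{1}{2 \cdot 8} \left(-147\right) + 26 = 2 \left(-5\right) \frac{1}{16} \left(-147\right) + 26 = \left(- \frac{5}{8}\right) \left(-147\right) + 26 = \frac{735}{8} + 26 = \frac{943}{8}$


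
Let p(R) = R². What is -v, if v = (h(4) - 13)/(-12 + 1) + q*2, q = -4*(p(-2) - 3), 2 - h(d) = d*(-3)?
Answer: 89/11 ≈ 8.0909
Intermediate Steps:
h(d) = 2 + 3*d (h(d) = 2 - d*(-3) = 2 - (-3)*d = 2 + 3*d)
q = -4 (q = -4*((-2)² - 3) = -4*(4 - 3) = -4*1 = -4)
v = -89/11 (v = ((2 + 3*4) - 13)/(-12 + 1) - 4*2 = ((2 + 12) - 13)/(-11) - 8 = (14 - 13)*(-1/11) - 8 = 1*(-1/11) - 8 = -1/11 - 8 = -89/11 ≈ -8.0909)
-v = -1*(-89/11) = 89/11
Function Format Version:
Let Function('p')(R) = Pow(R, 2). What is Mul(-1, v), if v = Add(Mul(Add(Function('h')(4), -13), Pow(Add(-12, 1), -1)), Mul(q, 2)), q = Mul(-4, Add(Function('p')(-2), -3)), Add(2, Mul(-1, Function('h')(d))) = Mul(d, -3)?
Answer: Rational(89, 11) ≈ 8.0909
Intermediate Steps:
Function('h')(d) = Add(2, Mul(3, d)) (Function('h')(d) = Add(2, Mul(-1, Mul(d, -3))) = Add(2, Mul(-1, Mul(-3, d))) = Add(2, Mul(3, d)))
q = -4 (q = Mul(-4, Add(Pow(-2, 2), -3)) = Mul(-4, Add(4, -3)) = Mul(-4, 1) = -4)
v = Rational(-89, 11) (v = Add(Mul(Add(Add(2, Mul(3, 4)), -13), Pow(Add(-12, 1), -1)), Mul(-4, 2)) = Add(Mul(Add(Add(2, 12), -13), Pow(-11, -1)), -8) = Add(Mul(Add(14, -13), Rational(-1, 11)), -8) = Add(Mul(1, Rational(-1, 11)), -8) = Add(Rational(-1, 11), -8) = Rational(-89, 11) ≈ -8.0909)
Mul(-1, v) = Mul(-1, Rational(-89, 11)) = Rational(89, 11)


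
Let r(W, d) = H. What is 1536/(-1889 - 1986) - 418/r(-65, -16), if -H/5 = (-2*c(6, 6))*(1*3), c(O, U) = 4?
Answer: -180407/46500 ≈ -3.8797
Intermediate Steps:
H = 120 (H = -5*(-2*4)*1*3 = -(-40)*3 = -5*(-24) = 120)
r(W, d) = 120
1536/(-1889 - 1986) - 418/r(-65, -16) = 1536/(-1889 - 1986) - 418/120 = 1536/(-3875) - 418*1/120 = 1536*(-1/3875) - 209/60 = -1536/3875 - 209/60 = -180407/46500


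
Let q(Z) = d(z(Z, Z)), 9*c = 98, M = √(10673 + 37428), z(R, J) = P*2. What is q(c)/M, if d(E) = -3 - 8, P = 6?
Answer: -11*√48101/48101 ≈ -0.050155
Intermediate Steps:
z(R, J) = 12 (z(R, J) = 6*2 = 12)
M = √48101 ≈ 219.32
c = 98/9 (c = (⅑)*98 = 98/9 ≈ 10.889)
d(E) = -11
q(Z) = -11
q(c)/M = -11*√48101/48101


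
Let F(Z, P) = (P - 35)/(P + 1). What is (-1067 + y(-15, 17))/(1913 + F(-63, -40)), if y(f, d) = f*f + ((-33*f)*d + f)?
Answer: 49127/12447 ≈ 3.9469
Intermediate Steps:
F(Z, P) = (-35 + P)/(1 + P)
y(f, d) = f + f² - 33*d*f (y(f, d) = f² + (-33*d*f + f) = f² + (f - 33*d*f) = f + f² - 33*d*f)
(-1067 + y(-15, 17))/(1913 + F(-63, -40)) = (-1067 - 15*(1 - 15 - 33*17))/(1913 + (-35 - 40)/(1 - 40)) = (-1067 - 15*(1 - 15 - 561))/(1913 - 75/(-39)) = (-1067 - 15*(-575))/(1913 - 1/39*(-75)) = (-1067 + 8625)/(1913 + 25/13) = 7558/(24894/13) = 7558*(13/24894) = 49127/12447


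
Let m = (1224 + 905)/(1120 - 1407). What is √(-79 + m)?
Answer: I*√7118174/287 ≈ 9.2961*I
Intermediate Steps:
m = -2129/287 (m = 2129/(-287) = 2129*(-1/287) = -2129/287 ≈ -7.4181)
√(-79 + m) = √(-79 - 2129/287) = √(-24802/287) = I*√7118174/287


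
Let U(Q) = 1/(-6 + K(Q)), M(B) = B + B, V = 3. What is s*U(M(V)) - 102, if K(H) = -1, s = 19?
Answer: -733/7 ≈ -104.71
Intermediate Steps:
M(B) = 2*B
U(Q) = -⅐ (U(Q) = 1/(-6 - 1) = 1/(-7) = -⅐)
s*U(M(V)) - 102 = 19*(-⅐) - 102 = -19/7 - 102 = -733/7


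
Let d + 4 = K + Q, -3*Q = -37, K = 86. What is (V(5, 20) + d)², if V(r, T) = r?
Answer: 88804/9 ≈ 9867.1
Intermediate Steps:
Q = 37/3 (Q = -⅓*(-37) = 37/3 ≈ 12.333)
d = 283/3 (d = -4 + (86 + 37/3) = -4 + 295/3 = 283/3 ≈ 94.333)
(V(5, 20) + d)² = (5 + 283/3)² = (298/3)² = 88804/9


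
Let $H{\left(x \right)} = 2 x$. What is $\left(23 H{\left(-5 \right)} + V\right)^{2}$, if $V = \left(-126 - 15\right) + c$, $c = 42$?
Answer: $108241$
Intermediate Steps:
$V = -99$ ($V = \left(-126 - 15\right) + 42 = -141 + 42 = -99$)
$\left(23 H{\left(-5 \right)} + V\right)^{2} = \left(23 \cdot 2 \left(-5\right) - 99\right)^{2} = \left(23 \left(-10\right) - 99\right)^{2} = \left(-230 - 99\right)^{2} = \left(-329\right)^{2} = 108241$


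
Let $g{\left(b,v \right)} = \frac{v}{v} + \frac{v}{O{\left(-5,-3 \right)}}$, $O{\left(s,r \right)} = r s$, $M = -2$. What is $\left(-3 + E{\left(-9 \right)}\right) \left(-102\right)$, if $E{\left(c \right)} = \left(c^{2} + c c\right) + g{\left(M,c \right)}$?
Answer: $- \frac{81294}{5} \approx -16259.0$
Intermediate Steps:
$g{\left(b,v \right)} = 1 + \frac{v}{15}$ ($g{\left(b,v \right)} = \frac{v}{v} + \frac{v}{\left(-3\right) \left(-5\right)} = 1 + \frac{v}{15}$)
$E{\left(c \right)} = 1 + 2 c^{2} + \frac{c}{15}$ ($E{\left(c \right)} = \left(c^{2} + c c\right) + \left(1 + \frac{c}{15}\right) = \left(c^{2} + c^{2}\right) + \left(1 + \frac{c}{15}\right) = 2 c^{2} + \left(1 + \frac{c}{15}\right) = 1 + 2 c^{2} + \frac{c}{15}$)
$\left(-3 + E{\left(-9 \right)}\right) \left(-102\right) = \left(-3 + \left(1 + 2 \left(-9\right)^{2} + \frac{1}{15} \left(-9\right)\right)\right) \left(-102\right) = \left(-3 + \left(1 + 2 \cdot 81 - \frac{3}{5}\right)\right) \left(-102\right) = \left(-3 + \left(1 + 162 - \frac{3}{5}\right)\right) \left(-102\right) = \left(-3 + \frac{812}{5}\right) \left(-102\right) = \frac{797}{5} \left(-102\right) = - \frac{81294}{5}$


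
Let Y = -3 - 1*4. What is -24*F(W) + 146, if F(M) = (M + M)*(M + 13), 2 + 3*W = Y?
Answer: 1586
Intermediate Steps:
Y = -7 (Y = -3 - 4 = -7)
W = -3 (W = -⅔ + (⅓)*(-7) = -⅔ - 7/3 = -3)
F(M) = 2*M*(13 + M) (F(M) = (2*M)*(13 + M) = 2*M*(13 + M))
-24*F(W) + 146 = -48*(-3)*(13 - 3) + 146 = -48*(-3)*10 + 146 = -24*(-60) + 146 = 1440 + 146 = 1586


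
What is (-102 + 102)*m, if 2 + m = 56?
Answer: 0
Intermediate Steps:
m = 54 (m = -2 + 56 = 54)
(-102 + 102)*m = (-102 + 102)*54 = 0*54 = 0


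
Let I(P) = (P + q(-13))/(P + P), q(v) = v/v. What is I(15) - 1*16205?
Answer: -243067/15 ≈ -16204.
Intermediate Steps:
q(v) = 1
I(P) = (1 + P)/(2*P) (I(P) = (P + 1)/(P + P) = (1 + P)/((2*P)) = (1 + P)*(1/(2*P)) = (1 + P)/(2*P))
I(15) - 1*16205 = (1/2)*(1 + 15)/15 - 1*16205 = (1/2)*(1/15)*16 - 16205 = 8/15 - 16205 = -243067/15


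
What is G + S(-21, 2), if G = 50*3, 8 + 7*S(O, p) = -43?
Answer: 999/7 ≈ 142.71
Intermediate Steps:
S(O, p) = -51/7 (S(O, p) = -8/7 + (⅐)*(-43) = -8/7 - 43/7 = -51/7)
G = 150
G + S(-21, 2) = 150 - 51/7 = 999/7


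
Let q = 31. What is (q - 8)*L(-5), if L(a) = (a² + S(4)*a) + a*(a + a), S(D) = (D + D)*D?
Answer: -1955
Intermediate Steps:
S(D) = 2*D² (S(D) = (2*D)*D = 2*D²)
L(a) = 3*a² + 32*a (L(a) = (a² + (2*4²)*a) + a*(a + a) = (a² + (2*16)*a) + a*(2*a) = (a² + 32*a) + 2*a² = 3*a² + 32*a)
(q - 8)*L(-5) = (31 - 8)*(-5*(32 + 3*(-5))) = 23*(-5*(32 - 15)) = 23*(-5*17) = 23*(-85) = -1955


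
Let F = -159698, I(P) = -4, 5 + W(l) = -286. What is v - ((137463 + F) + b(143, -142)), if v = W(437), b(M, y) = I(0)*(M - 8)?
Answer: 22484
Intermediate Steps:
W(l) = -291 (W(l) = -5 - 286 = -291)
b(M, y) = 32 - 4*M (b(M, y) = -4*(M - 8) = -4*(-8 + M) = 32 - 4*M)
v = -291
v - ((137463 + F) + b(143, -142)) = -291 - ((137463 - 159698) + (32 - 4*143)) = -291 - (-22235 + (32 - 572)) = -291 - (-22235 - 540) = -291 - 1*(-22775) = -291 + 22775 = 22484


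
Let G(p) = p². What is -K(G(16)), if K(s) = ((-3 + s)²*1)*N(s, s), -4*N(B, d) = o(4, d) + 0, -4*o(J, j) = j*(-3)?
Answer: 3072432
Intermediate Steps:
o(J, j) = 3*j/4 (o(J, j) = -j*(-3)/4 = -(-3)*j/4 = 3*j/4)
N(B, d) = -3*d/16 (N(B, d) = -(3*d/4 + 0)/4 = -3*d/16)
K(s) = -3*s*(-3 + s)²/16 (K(s) = ((-3 + s)²*1)*(-3*s/16) = (-3 + s)²*(-3*s/16) = -3*s*(-3 + s)²/16)
-K(G(16)) = -(-3)*16²*(-3 + 16²)²/16 = -(-3)*256*(-3 + 256)²/16 = -(-3)*256*253²/16 = -(-3)*256*64009/16 = -1*(-3072432) = 3072432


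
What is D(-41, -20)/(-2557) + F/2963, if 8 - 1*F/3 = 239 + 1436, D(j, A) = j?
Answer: -12666074/7576391 ≈ -1.6718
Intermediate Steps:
F = -5001 (F = 24 - 3*(239 + 1436) = 24 - 3*1675 = 24 - 5025 = -5001)
D(-41, -20)/(-2557) + F/2963 = -41/(-2557) - 5001/2963 = -41*(-1/2557) - 5001*1/2963 = 41/2557 - 5001/2963 = -12666074/7576391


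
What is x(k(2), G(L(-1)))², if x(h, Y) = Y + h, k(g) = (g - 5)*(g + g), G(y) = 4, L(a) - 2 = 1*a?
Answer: 64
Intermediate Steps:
L(a) = 2 + a (L(a) = 2 + 1*a = 2 + a)
k(g) = 2*g*(-5 + g) (k(g) = (-5 + g)*(2*g) = 2*g*(-5 + g))
x(k(2), G(L(-1)))² = (4 + 2*2*(-5 + 2))² = (4 + 2*2*(-3))² = (4 - 12)² = (-8)² = 64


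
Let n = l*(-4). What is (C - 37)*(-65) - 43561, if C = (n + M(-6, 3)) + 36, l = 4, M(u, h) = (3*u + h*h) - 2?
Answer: -41741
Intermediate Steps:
M(u, h) = -2 + h² + 3*u (M(u, h) = (3*u + h²) - 2 = (h² + 3*u) - 2 = -2 + h² + 3*u)
n = -16 (n = 4*(-4) = -16)
C = 9 (C = (-16 + (-2 + 3² + 3*(-6))) + 36 = (-16 + (-2 + 9 - 18)) + 36 = (-16 - 11) + 36 = -27 + 36 = 9)
(C - 37)*(-65) - 43561 = (9 - 37)*(-65) - 43561 = -28*(-65) - 43561 = 1820 - 43561 = -41741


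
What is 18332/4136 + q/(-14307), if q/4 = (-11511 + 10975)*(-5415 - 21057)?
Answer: -19540033977/4931146 ≈ -3962.6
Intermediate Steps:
q = 56755968 (q = 4*((-11511 + 10975)*(-5415 - 21057)) = 4*(-536*(-26472)) = 4*14188992 = 56755968)
18332/4136 + q/(-14307) = 18332/4136 + 56755968/(-14307) = 18332*(1/4136) + 56755968*(-1/14307) = 4583/1034 - 18918656/4769 = -19540033977/4931146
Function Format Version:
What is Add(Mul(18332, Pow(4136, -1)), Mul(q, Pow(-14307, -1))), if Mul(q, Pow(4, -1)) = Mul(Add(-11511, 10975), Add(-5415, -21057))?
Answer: Rational(-19540033977, 4931146) ≈ -3962.6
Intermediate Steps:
q = 56755968 (q = Mul(4, Mul(Add(-11511, 10975), Add(-5415, -21057))) = Mul(4, Mul(-536, -26472)) = Mul(4, 14188992) = 56755968)
Add(Mul(18332, Pow(4136, -1)), Mul(q, Pow(-14307, -1))) = Add(Mul(18332, Pow(4136, -1)), Mul(56755968, Pow(-14307, -1))) = Add(Mul(18332, Rational(1, 4136)), Mul(56755968, Rational(-1, 14307))) = Add(Rational(4583, 1034), Rational(-18918656, 4769)) = Rational(-19540033977, 4931146)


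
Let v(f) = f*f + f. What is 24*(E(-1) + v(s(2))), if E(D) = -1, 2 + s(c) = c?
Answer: -24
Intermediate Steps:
s(c) = -2 + c
v(f) = f + f² (v(f) = f² + f = f + f²)
24*(E(-1) + v(s(2))) = 24*(-1 + (-2 + 2)*(1 + (-2 + 2))) = 24*(-1 + 0*(1 + 0)) = 24*(-1 + 0*1) = 24*(-1 + 0) = 24*(-1) = -24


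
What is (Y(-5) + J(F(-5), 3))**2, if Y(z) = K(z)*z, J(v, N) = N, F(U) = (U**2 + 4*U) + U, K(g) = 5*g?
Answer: 16384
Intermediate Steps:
F(U) = U**2 + 5*U
Y(z) = 5*z**2 (Y(z) = (5*z)*z = 5*z**2)
(Y(-5) + J(F(-5), 3))**2 = (5*(-5)**2 + 3)**2 = (5*25 + 3)**2 = (125 + 3)**2 = 128**2 = 16384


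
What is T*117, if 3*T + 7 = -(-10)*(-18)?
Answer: -7293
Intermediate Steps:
T = -187/3 (T = -7/3 + (-(-10)*(-18))/3 = -7/3 + (-10*18)/3 = -7/3 + (⅓)*(-180) = -7/3 - 60 = -187/3 ≈ -62.333)
T*117 = -187/3*117 = -7293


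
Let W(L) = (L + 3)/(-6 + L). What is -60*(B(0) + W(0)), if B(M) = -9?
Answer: 570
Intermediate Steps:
W(L) = (3 + L)/(-6 + L)
-60*(B(0) + W(0)) = -60*(-9 + (3 + 0)/(-6 + 0)) = -60*(-9 + 3/(-6)) = -60*(-9 - ⅙*3) = -60*(-9 - ½) = -60*(-19/2) = 570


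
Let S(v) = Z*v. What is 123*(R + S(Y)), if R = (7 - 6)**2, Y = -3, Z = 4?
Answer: -1353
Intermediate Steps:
S(v) = 4*v
R = 1 (R = 1**2 = 1)
123*(R + S(Y)) = 123*(1 + 4*(-3)) = 123*(1 - 12) = 123*(-11) = -1353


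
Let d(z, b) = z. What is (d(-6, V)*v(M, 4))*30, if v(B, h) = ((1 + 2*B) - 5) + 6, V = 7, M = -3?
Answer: 720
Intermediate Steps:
v(B, h) = 2 + 2*B (v(B, h) = (-4 + 2*B) + 6 = 2 + 2*B)
(d(-6, V)*v(M, 4))*30 = -6*(2 + 2*(-3))*30 = -6*(2 - 6)*30 = -6*(-4)*30 = 24*30 = 720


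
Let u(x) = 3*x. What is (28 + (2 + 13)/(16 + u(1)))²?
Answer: 299209/361 ≈ 828.83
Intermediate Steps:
(28 + (2 + 13)/(16 + u(1)))² = (28 + (2 + 13)/(16 + 3*1))² = (28 + 15/(16 + 3))² = (28 + 15/19)² = (547/19)² = 299209/361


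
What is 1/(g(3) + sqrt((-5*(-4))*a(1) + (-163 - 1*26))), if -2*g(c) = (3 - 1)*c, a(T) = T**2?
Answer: -3/178 - 13*I/178 ≈ -0.016854 - 0.073034*I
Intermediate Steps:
g(c) = -c (g(c) = -(3 - 1)*c/2 = -c)
1/(g(3) + sqrt((-5*(-4))*a(1) + (-163 - 1*26))) = 1/(-1*3 + sqrt(-5*(-4)*1**2 + (-163 - 1*26))) = 1/(-3 + sqrt(20*1 + (-163 - 26))) = 1/(-3 + sqrt(20 - 189)) = 1/(-3 + sqrt(-169)) = 1/(-3 + 13*I) = (-3 - 13*I)/178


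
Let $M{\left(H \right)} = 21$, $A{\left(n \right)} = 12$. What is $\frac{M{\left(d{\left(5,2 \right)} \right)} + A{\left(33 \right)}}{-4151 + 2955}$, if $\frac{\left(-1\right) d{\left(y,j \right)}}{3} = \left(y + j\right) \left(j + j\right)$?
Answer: $- \frac{33}{1196} \approx -0.027592$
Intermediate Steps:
$d{\left(y,j \right)} = - 6 j \left(j + y\right)$ ($d{\left(y,j \right)} = - 3 \left(y + j\right) \left(j + j\right) = - 3 \left(j + y\right) 2 j = - 3 \cdot 2 j \left(j + y\right) = - 6 j \left(j + y\right)$)
$\frac{M{\left(d{\left(5,2 \right)} \right)} + A{\left(33 \right)}}{-4151 + 2955} = \frac{21 + 12}{-4151 + 2955} = \frac{33}{-1196} = 33 \left(- \frac{1}{1196}\right) = - \frac{33}{1196}$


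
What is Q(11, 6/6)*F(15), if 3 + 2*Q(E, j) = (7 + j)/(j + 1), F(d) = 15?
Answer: 15/2 ≈ 7.5000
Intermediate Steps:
Q(E, j) = -3/2 + (7 + j)/(2*(1 + j)) (Q(E, j) = -3/2 + ((7 + j)/(j + 1))/2 = -3/2 + ((7 + j)/(1 + j))/2 = -3/2 + (7 + j)/(2*(1 + j)))
Q(11, 6/6)*F(15) = ((2 - 6/6)/(1 + 6/6))*15 = ((2 - 6/6)/(1 + 6*(⅙)))*15 = ((2 - 1*1)/(1 + 1))*15 = ((2 - 1)/2)*15 = ((½)*1)*15 = (½)*15 = 15/2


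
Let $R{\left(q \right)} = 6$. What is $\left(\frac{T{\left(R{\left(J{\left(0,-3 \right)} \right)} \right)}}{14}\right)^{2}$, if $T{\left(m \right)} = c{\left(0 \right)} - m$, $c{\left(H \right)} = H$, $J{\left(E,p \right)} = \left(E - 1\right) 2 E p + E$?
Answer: $\frac{9}{49} \approx 0.18367$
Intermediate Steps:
$J{\left(E,p \right)} = E + E p \left(-2 + 2 E\right)$ ($J{\left(E,p \right)} = \left(-1 + E\right) 2 E p + E = \left(-2 + 2 E\right) E p + E = E \left(-2 + 2 E\right) p + E = E p \left(-2 + 2 E\right) + E = E + E p \left(-2 + 2 E\right)$)
$T{\left(m \right)} = - m$ ($T{\left(m \right)} = 0 - m = - m$)
$\left(\frac{T{\left(R{\left(J{\left(0,-3 \right)} \right)} \right)}}{14}\right)^{2} = \left(\frac{\left(-1\right) 6}{14}\right)^{2} = \left(\left(-6\right) \frac{1}{14}\right)^{2} = \left(- \frac{3}{7}\right)^{2} = \frac{9}{49}$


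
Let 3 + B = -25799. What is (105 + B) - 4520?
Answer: -30217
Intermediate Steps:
B = -25802 (B = -3 - 25799 = -25802)
(105 + B) - 4520 = (105 - 25802) - 4520 = -25697 - 4520 = -30217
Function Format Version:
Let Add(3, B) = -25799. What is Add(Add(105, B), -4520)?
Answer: -30217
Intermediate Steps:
B = -25802 (B = Add(-3, -25799) = -25802)
Add(Add(105, B), -4520) = Add(Add(105, -25802), -4520) = Add(-25697, -4520) = -30217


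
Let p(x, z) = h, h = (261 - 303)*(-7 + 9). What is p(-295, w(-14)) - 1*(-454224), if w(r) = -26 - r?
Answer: 454140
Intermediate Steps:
h = -84 (h = -42*2 = -84)
p(x, z) = -84
p(-295, w(-14)) - 1*(-454224) = -84 - 1*(-454224) = -84 + 454224 = 454140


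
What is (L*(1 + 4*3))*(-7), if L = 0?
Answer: 0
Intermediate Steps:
(L*(1 + 4*3))*(-7) = (0*(1 + 4*3))*(-7) = (0*(1 + 12))*(-7) = (0*13)*(-7) = 0*(-7) = 0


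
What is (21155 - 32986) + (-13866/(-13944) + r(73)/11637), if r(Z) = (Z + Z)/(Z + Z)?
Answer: -319935258997/27044388 ≈ -11830.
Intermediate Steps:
r(Z) = 1 (r(Z) = (2*Z)/((2*Z)) = (2*Z)*(1/(2*Z)) = 1)
(21155 - 32986) + (-13866/(-13944) + r(73)/11637) = (21155 - 32986) + (-13866/(-13944) + 1/11637) = -11831 + (-13866*(-1/13944) + 1*(1/11637)) = -11831 + (2311/2324 + 1/11637) = -11831 + 26895431/27044388 = -319935258997/27044388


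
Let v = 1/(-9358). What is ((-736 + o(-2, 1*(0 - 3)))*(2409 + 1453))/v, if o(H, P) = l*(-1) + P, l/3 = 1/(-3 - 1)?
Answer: 26680794997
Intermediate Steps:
v = -1/9358 ≈ -0.00010686
l = -3/4 (l = 3/(-3 - 1) = 3/(-4) = 3*(-1/4) = -3/4 ≈ -0.75000)
o(H, P) = 3/4 + P (o(H, P) = -3/4*(-1) + P = 3/4 + P)
((-736 + o(-2, 1*(0 - 3)))*(2409 + 1453))/v = ((-736 + (3/4 + 1*(0 - 3)))*(2409 + 1453))/(-1/9358) = ((-736 + (3/4 + 1*(-3)))*3862)*(-9358) = ((-736 + (3/4 - 3))*3862)*(-9358) = ((-736 - 9/4)*3862)*(-9358) = -2953/4*3862*(-9358) = -5702243/2*(-9358) = 26680794997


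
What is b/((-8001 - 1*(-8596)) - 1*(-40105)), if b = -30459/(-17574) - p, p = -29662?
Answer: 173770149/238420600 ≈ 0.72884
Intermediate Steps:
b = 173770149/5858 (b = -30459/(-17574) - 1*(-29662) = -30459*(-1/17574) + 29662 = 10153/5858 + 29662 = 173770149/5858 ≈ 29664.)
b/((-8001 - 1*(-8596)) - 1*(-40105)) = 173770149/(5858*((-8001 - 1*(-8596)) - 1*(-40105))) = 173770149/(5858*((-8001 + 8596) + 40105)) = 173770149/(5858*(595 + 40105)) = (173770149/5858)/40700 = (173770149/5858)*(1/40700) = 173770149/238420600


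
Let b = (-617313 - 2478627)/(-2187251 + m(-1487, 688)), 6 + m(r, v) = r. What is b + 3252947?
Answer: 1779967831127/547186 ≈ 3.2529e+6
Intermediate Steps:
m(r, v) = -6 + r
b = 773985/547186 (b = (-617313 - 2478627)/(-2187251 + (-6 - 1487)) = -3095940/(-2187251 - 1493) = -3095940/(-2188744) = -3095940*(-1/2188744) = 773985/547186 ≈ 1.4145)
b + 3252947 = 773985/547186 + 3252947 = 1779967831127/547186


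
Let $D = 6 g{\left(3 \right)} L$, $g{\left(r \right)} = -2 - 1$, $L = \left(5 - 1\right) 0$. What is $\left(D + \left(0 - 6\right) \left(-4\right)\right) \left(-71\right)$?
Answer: $-1704$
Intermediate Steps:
$L = 0$ ($L = 4 \cdot 0 = 0$)
$g{\left(r \right)} = -3$
$D = 0$ ($D = 6 \left(-3\right) 0 = \left(-18\right) 0 = 0$)
$\left(D + \left(0 - 6\right) \left(-4\right)\right) \left(-71\right) = \left(0 + \left(0 - 6\right) \left(-4\right)\right) \left(-71\right) = \left(0 - -24\right) \left(-71\right) = \left(0 + 24\right) \left(-71\right) = 24 \left(-71\right) = -1704$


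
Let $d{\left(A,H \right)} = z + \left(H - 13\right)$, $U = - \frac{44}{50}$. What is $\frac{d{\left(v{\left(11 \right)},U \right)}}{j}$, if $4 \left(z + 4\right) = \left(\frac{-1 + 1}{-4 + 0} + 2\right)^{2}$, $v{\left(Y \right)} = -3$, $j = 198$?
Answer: $- \frac{211}{2475} \approx -0.085253$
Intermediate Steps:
$z = -3$ ($z = -4 + \frac{\left(\frac{-1 + 1}{-4 + 0} + 2\right)^{2}}{4} = -4 + \frac{\left(\frac{0}{-4} + 2\right)^{2}}{4} = -4 + \frac{\left(0 \left(- \frac{1}{4}\right) + 2\right)^{2}}{4} = -4 + \frac{\left(0 + 2\right)^{2}}{4} = -4 + \frac{2^{2}}{4} = -4 + \frac{1}{4} \cdot 4 = -4 + 1 = -3$)
$U = - \frac{22}{25}$ ($U = \left(-44\right) \frac{1}{50} = - \frac{22}{25} \approx -0.88$)
$d{\left(A,H \right)} = -16 + H$ ($d{\left(A,H \right)} = -3 + \left(H - 13\right) = -3 + \left(-13 + H\right) = -16 + H$)
$\frac{d{\left(v{\left(11 \right)},U \right)}}{j} = \frac{-16 - \frac{22}{25}}{198} = \left(- \frac{422}{25}\right) \frac{1}{198} = - \frac{211}{2475}$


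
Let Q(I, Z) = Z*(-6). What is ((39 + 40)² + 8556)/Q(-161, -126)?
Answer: 14797/756 ≈ 19.573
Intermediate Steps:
Q(I, Z) = -6*Z
((39 + 40)² + 8556)/Q(-161, -126) = ((39 + 40)² + 8556)/((-6*(-126))) = (79² + 8556)/756 = (6241 + 8556)*(1/756) = 14797*(1/756) = 14797/756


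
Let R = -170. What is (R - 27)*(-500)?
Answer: 98500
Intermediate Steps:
(R - 27)*(-500) = (-170 - 27)*(-500) = -197*(-500) = 98500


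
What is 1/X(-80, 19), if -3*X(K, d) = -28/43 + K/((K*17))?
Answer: 2193/433 ≈ 5.0647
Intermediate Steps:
X(K, d) = 433/2193 (X(K, d) = -(-28/43 + K/((K*17)))/3 = -(-28*1/43 + K/((17*K)))/3 = -(-28/43 + K*(1/(17*K)))/3 = -(-28/43 + 1/17)/3 = -1/3*(-433/731) = 433/2193)
1/X(-80, 19) = 1/(433/2193) = 2193/433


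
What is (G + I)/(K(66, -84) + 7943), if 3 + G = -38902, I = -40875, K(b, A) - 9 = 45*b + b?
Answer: -19945/2747 ≈ -7.2607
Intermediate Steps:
K(b, A) = 9 + 46*b (K(b, A) = 9 + (45*b + b) = 9 + 46*b)
G = -38905 (G = -3 - 38902 = -38905)
(G + I)/(K(66, -84) + 7943) = (-38905 - 40875)/((9 + 46*66) + 7943) = -79780/((9 + 3036) + 7943) = -79780/(3045 + 7943) = -79780/10988 = -79780*1/10988 = -19945/2747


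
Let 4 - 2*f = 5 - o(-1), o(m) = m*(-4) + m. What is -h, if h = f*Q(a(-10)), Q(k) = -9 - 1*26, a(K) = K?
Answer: 35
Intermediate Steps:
o(m) = -3*m (o(m) = -4*m + m = -3*m)
f = 1 (f = 2 - (5 - (-3)*(-1))/2 = 2 - (5 - 1*3)/2 = 2 - (5 - 3)/2 = 2 - ½*2 = 2 - 1 = 1)
Q(k) = -35 (Q(k) = -9 - 26 = -35)
h = -35 (h = 1*(-35) = -35)
-h = -1*(-35) = 35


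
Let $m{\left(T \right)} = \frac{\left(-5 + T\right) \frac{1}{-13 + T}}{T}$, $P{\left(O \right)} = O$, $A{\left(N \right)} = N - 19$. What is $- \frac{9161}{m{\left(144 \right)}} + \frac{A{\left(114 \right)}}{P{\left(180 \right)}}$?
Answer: $- \frac{6221269103}{5004} \approx -1.2433 \cdot 10^{6}$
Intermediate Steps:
$A{\left(N \right)} = -19 + N$ ($A{\left(N \right)} = N - 19 = -19 + N$)
$m{\left(T \right)} = \frac{-5 + T}{T \left(-13 + T\right)}$ ($m{\left(T \right)} = \frac{\frac{1}{-13 + T} \left(-5 + T\right)}{T} = \frac{-5 + T}{T \left(-13 + T\right)}$)
$- \frac{9161}{m{\left(144 \right)}} + \frac{A{\left(114 \right)}}{P{\left(180 \right)}} = - \frac{9161}{\frac{1}{144} \frac{1}{-13 + 144} \left(-5 + 144\right)} + \frac{-19 + 114}{180} = - \frac{9161}{\frac{1}{144} \cdot \frac{1}{131} \cdot 139} + 95 \cdot \frac{1}{180} = - \frac{9161}{\frac{1}{144} \cdot \frac{1}{131} \cdot 139} + \frac{19}{36} = - \frac{9161}{\frac{139}{18864}} + \frac{19}{36} = \left(-9161\right) \frac{18864}{139} + \frac{19}{36} = - \frac{172813104}{139} + \frac{19}{36} = - \frac{6221269103}{5004}$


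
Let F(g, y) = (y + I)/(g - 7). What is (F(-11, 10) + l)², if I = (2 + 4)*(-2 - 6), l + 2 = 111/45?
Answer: 13456/2025 ≈ 6.6449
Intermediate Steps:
l = 7/15 (l = -2 + 111/45 = -2 + 111*(1/45) = -2 + 37/15 = 7/15 ≈ 0.46667)
I = -48 (I = 6*(-8) = -48)
F(g, y) = (-48 + y)/(-7 + g) (F(g, y) = (y - 48)/(g - 7) = (-48 + y)/(-7 + g))
(F(-11, 10) + l)² = ((-48 + 10)/(-7 - 11) + 7/15)² = (-38/(-18) + 7/15)² = (-1/18*(-38) + 7/15)² = (19/9 + 7/15)² = (116/45)² = 13456/2025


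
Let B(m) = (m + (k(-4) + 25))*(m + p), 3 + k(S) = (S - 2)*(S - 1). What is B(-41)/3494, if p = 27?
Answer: -77/1747 ≈ -0.044076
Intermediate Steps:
k(S) = -3 + (-1 + S)*(-2 + S) (k(S) = -3 + (S - 2)*(S - 1) = -3 + (-2 + S)*(-1 + S) = -3 + (-1 + S)*(-2 + S))
B(m) = (27 + m)*(52 + m) (B(m) = (m + ((-1 + (-4)**2 - 3*(-4)) + 25))*(m + 27) = (m + ((-1 + 16 + 12) + 25))*(27 + m) = (m + (27 + 25))*(27 + m) = (m + 52)*(27 + m) = (52 + m)*(27 + m) = (27 + m)*(52 + m))
B(-41)/3494 = (1404 + (-41)**2 + 79*(-41))/3494 = (1404 + 1681 - 3239)*(1/3494) = -154*1/3494 = -77/1747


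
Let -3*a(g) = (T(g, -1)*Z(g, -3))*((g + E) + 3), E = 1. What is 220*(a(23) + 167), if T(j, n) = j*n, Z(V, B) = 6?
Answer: 309980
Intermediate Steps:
a(g) = 2*g*(4 + g) (a(g) = -(g*(-1))*6*((g + 1) + 3)/3 = --g*6*((1 + g) + 3)/3 = -(-6*g)*(4 + g)/3 = -(-2)*g*(4 + g) = 2*g*(4 + g))
220*(a(23) + 167) = 220*(2*23*(4 + 23) + 167) = 220*(2*23*27 + 167) = 220*(1242 + 167) = 220*1409 = 309980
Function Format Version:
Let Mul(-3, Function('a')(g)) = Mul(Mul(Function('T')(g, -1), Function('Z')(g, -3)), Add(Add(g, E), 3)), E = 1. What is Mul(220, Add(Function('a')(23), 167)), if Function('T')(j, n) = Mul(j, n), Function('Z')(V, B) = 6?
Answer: 309980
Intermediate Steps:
Function('a')(g) = Mul(2, g, Add(4, g)) (Function('a')(g) = Mul(Rational(-1, 3), Mul(Mul(Mul(g, -1), 6), Add(Add(g, 1), 3))) = Mul(Rational(-1, 3), Mul(Mul(Mul(-1, g), 6), Add(Add(1, g), 3))) = Mul(Rational(-1, 3), Mul(Mul(-6, g), Add(4, g))) = Mul(Rational(-1, 3), Mul(-6, g, Add(4, g))) = Mul(2, g, Add(4, g)))
Mul(220, Add(Function('a')(23), 167)) = Mul(220, Add(Mul(2, 23, Add(4, 23)), 167)) = Mul(220, Add(Mul(2, 23, 27), 167)) = Mul(220, Add(1242, 167)) = Mul(220, 1409) = 309980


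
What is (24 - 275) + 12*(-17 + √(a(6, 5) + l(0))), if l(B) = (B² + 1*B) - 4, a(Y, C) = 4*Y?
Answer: -455 + 24*√5 ≈ -401.33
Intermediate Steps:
l(B) = -4 + B + B² (l(B) = (B² + B) - 4 = (B + B²) - 4 = -4 + B + B²)
(24 - 275) + 12*(-17 + √(a(6, 5) + l(0))) = (24 - 275) + 12*(-17 + √(4*6 + (-4 + 0 + 0²))) = -251 + 12*(-17 + √(24 + (-4 + 0 + 0))) = -251 + 12*(-17 + √(24 - 4)) = -251 + 12*(-17 + √20) = -251 + 12*(-17 + 2*√5) = -251 + (-204 + 24*√5) = -455 + 24*√5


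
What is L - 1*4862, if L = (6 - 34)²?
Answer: -4078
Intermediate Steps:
L = 784 (L = (-28)² = 784)
L - 1*4862 = 784 - 1*4862 = 784 - 4862 = -4078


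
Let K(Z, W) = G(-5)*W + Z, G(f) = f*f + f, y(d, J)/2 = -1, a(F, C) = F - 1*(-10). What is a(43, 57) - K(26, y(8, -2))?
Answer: 67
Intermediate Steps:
a(F, C) = 10 + F (a(F, C) = F + 10 = 10 + F)
y(d, J) = -2 (y(d, J) = 2*(-1) = -2)
G(f) = f + f² (G(f) = f² + f = f + f²)
K(Z, W) = Z + 20*W (K(Z, W) = (-5*(1 - 5))*W + Z = (-5*(-4))*W + Z = 20*W + Z = Z + 20*W)
a(43, 57) - K(26, y(8, -2)) = (10 + 43) - (26 + 20*(-2)) = 53 - (26 - 40) = 53 - 1*(-14) = 53 + 14 = 67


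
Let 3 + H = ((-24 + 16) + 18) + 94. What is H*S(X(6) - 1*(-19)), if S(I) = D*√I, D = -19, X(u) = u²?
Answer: -1919*√55 ≈ -14232.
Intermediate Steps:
H = 101 (H = -3 + (((-24 + 16) + 18) + 94) = -3 + ((-8 + 18) + 94) = -3 + (10 + 94) = -3 + 104 = 101)
S(I) = -19*√I
H*S(X(6) - 1*(-19)) = 101*(-19*√(6² - 1*(-19))) = 101*(-19*√(36 + 19)) = 101*(-19*√55) = -1919*√55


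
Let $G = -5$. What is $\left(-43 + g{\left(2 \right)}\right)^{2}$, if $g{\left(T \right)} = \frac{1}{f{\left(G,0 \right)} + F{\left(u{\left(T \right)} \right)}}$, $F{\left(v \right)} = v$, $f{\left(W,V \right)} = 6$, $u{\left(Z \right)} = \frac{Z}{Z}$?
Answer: $\frac{90000}{49} \approx 1836.7$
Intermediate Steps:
$u{\left(Z \right)} = 1$
$g{\left(T \right)} = \frac{1}{7}$ ($g{\left(T \right)} = \frac{1}{6 + 1} = \frac{1}{7}$)
$\left(-43 + g{\left(2 \right)}\right)^{2} = \left(-43 + \frac{1}{7}\right)^{2} = \left(- \frac{300}{7}\right)^{2} = \frac{90000}{49}$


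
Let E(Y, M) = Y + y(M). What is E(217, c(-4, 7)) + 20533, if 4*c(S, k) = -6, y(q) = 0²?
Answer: 20750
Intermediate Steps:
y(q) = 0
c(S, k) = -3/2 (c(S, k) = (¼)*(-6) = -3/2)
E(Y, M) = Y (E(Y, M) = Y + 0 = Y)
E(217, c(-4, 7)) + 20533 = 217 + 20533 = 20750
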